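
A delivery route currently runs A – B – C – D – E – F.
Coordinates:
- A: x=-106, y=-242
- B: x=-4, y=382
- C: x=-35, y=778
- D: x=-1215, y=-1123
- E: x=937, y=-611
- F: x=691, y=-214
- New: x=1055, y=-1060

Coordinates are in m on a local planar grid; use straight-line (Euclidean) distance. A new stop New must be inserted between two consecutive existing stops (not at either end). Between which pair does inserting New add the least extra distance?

between D and E

Added distance for inserting New between each consecutive pair:
A–B: 2577.0 m
B–C: 3528.8 m
C–D: 2170.3 m
D–E: 523.1 m
E–F: 918.2 m
Smallest added distance is 523.1 m, inserting between D and E.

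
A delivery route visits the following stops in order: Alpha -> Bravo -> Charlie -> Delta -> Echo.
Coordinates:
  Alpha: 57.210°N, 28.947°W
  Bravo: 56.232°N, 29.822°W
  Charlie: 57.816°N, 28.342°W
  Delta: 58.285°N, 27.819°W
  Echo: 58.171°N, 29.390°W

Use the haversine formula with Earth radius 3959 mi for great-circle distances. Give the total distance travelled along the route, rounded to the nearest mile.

293 mi

Leg distances:
Alpha→Bravo: 75.3 mi  (cumulative 75.3 mi)
Bravo→Charlie: 122.8 mi  (cumulative 198.1 mi)
Charlie→Delta: 37.6 mi  (cumulative 235.7 mi)
Delta→Echo: 57.7 mi  (cumulative 293.4 mi)
Total route length ≈ 293 mi.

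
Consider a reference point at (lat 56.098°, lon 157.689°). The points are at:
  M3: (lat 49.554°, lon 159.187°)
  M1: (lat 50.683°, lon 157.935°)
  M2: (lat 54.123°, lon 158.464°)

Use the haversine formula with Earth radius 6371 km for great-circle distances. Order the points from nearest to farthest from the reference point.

Computing each great-circle distance from (lat 56.098°, lon 157.689°):
M2 (lat 54.123°, lon 158.464°): 225.1 km
M1 (lat 50.683°, lon 157.935°): 602.3 km
M3 (lat 49.554°, lon 159.187°): 734.5 km

M2, M1, M3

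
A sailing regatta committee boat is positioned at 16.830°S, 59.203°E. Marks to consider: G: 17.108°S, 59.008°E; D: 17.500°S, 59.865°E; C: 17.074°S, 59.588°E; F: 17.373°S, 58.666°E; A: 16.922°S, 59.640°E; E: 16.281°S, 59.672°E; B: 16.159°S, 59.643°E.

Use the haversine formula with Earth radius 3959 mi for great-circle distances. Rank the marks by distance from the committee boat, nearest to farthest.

G, A, C, E, F, B, D

Distances from the committee boat:
G 17.108°S, 59.008°E: 23.1 mi
A 16.922°S, 59.640°E: 29.6 mi
C 17.074°S, 59.588°E: 30.5 mi
E 16.281°S, 59.672°E: 49.0 mi
F 17.373°S, 58.666°E: 51.6 mi
B 16.159°S, 59.643°E: 54.8 mi
D 17.500°S, 59.865°E: 63.7 mi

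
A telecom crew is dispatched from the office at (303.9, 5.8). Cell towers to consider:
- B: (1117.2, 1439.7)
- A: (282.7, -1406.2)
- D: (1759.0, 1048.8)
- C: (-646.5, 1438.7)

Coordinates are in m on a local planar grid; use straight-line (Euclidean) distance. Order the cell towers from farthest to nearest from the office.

D, C, B, A

Distance from the office at (303.9, 5.8) to each:
D (1759.0, 1048.8): 1790.3 m
C (-646.5, 1438.7): 1719.4 m
B (1117.2, 1439.7): 1648.5 m
A (282.7, -1406.2): 1412.2 m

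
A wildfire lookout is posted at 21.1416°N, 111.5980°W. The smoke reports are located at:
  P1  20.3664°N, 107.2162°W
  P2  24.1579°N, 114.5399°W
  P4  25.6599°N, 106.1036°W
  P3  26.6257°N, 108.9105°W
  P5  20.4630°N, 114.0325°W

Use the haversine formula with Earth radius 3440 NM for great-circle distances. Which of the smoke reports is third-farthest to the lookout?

P1

Distance to each, sorted:
P4: 406.4 NM
P3: 360.8 NM
P1: 250.4 NM
P2: 243.6 NM
P5: 142.6 NM
The third-farthest is P1 at 250.4 NM.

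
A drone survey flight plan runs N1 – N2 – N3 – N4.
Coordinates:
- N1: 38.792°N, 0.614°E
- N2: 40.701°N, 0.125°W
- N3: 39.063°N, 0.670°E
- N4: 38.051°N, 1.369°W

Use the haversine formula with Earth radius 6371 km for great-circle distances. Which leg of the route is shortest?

Leg distances:
N1→N2: 221.5 km
N2→N3: 194.4 km
N3→N4: 210.0 km
The shortest leg is N2–N3 at 194.4 km.

N2–N3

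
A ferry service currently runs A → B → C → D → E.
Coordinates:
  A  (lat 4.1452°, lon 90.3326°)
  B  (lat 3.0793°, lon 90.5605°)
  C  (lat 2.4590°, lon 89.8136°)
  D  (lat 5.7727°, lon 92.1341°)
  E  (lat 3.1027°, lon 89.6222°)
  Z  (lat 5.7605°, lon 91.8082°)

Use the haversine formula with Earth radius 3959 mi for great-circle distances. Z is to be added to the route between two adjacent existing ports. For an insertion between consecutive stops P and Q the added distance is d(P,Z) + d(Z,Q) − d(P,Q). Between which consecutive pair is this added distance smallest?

Added distance for inserting Z between each consecutive pair:
A–B: 279.8 mi
B–C: 403.5 mi
C–D: 9.5 mi
D–E: 7.0 mi
Smallest added distance is 7.0 mi, inserting between D and E.

between D and E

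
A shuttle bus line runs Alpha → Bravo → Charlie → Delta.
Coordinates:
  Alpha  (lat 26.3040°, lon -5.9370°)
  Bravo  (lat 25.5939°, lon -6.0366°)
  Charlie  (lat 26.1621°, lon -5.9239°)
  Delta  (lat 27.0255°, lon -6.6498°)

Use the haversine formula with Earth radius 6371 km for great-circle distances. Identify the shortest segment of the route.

Leg distances:
Alpha→Bravo: 79.6 km
Bravo→Charlie: 64.2 km
Charlie→Delta: 120.1 km
The shortest leg is Bravo–Charlie at 64.2 km.

Bravo–Charlie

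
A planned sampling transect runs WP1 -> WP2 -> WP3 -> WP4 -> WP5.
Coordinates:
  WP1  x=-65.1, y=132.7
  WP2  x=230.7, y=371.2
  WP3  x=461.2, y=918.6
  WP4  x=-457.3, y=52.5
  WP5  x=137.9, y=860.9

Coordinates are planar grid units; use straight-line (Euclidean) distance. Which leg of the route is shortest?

WP1–WP2

Leg distances:
WP1→WP2: 380.0
WP2→WP3: 594.0
WP3→WP4: 1262.4
WP4→WP5: 1003.9
The shortest leg is WP1–WP2 at 380.0.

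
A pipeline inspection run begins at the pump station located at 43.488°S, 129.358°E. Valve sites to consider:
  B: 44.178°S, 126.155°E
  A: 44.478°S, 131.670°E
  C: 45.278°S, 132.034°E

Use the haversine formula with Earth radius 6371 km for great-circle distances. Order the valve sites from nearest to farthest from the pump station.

A, B, C

Distances from the pump station:
A 44.478°S, 131.670°E: 215.2 km
B 44.178°S, 126.155°E: 268.1 km
C 45.278°S, 132.034°E: 291.2 km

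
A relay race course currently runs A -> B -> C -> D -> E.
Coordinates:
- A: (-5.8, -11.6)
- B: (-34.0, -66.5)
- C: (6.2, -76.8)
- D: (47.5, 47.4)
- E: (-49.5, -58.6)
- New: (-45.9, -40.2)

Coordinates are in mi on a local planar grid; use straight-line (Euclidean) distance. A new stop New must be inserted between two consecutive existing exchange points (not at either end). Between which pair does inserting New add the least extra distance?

Added distance for inserting New between each consecutive pair:
A–B: 16.4 mi
B–C: 51.0 mi
C–D: 60.8 mi
D–E: 3.1 mi
Smallest added distance is 3.1 mi, inserting between D and E.

between D and E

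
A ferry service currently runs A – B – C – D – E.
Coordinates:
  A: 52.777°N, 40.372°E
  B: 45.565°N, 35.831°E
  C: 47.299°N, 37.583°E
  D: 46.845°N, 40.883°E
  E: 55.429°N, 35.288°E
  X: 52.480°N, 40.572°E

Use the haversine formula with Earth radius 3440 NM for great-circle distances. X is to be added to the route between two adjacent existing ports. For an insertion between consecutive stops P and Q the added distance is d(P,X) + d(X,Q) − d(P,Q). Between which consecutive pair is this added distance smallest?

between A and B

Added distance for inserting X between each consecutive pair:
A–B: 6.2 NM
B–C: 659.9 NM
C–D: 532.7 NM
D–E: 39.3 NM
Smallest added distance is 6.2 NM, inserting between A and B.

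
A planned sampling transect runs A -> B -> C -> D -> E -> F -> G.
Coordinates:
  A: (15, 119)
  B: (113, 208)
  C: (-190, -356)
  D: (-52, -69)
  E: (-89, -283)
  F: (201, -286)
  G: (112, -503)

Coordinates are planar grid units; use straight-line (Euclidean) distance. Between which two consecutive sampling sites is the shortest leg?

A–B

Leg distances:
A→B: 132.4
B→C: 640.2
C→D: 318.5
D→E: 217.2
E→F: 290.0
F→G: 234.5
The shortest leg is A–B at 132.4.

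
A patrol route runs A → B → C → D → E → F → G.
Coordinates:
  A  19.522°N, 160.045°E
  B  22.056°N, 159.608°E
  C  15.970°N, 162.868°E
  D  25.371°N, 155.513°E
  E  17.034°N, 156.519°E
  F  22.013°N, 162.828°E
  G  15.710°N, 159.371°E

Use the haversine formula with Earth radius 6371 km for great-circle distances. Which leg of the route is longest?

C–D

Leg distances:
A→B: 285.4 km
B→C: 758.5 km
C→D: 1294.7 km
D→E: 932.9 km
E→F: 862.1 km
F→G: 789.5 km
The longest leg is C–D at 1294.7 km.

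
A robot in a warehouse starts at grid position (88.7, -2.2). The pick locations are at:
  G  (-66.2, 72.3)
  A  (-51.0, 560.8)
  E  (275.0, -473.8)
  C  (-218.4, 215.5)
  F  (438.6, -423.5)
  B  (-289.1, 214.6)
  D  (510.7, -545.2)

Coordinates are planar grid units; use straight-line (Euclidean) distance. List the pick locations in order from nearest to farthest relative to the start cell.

G, C, B, E, F, A, D

Computing each straight-line distance from (88.7, -2.2):
G (-66.2, 72.3): 171.9
C (-218.4, 215.5): 376.4
B (-289.1, 214.6): 435.6
E (275.0, -473.8): 507.1
F (438.6, -423.5): 547.7
A (-51.0, 560.8): 580.1
D (510.7, -545.2): 687.7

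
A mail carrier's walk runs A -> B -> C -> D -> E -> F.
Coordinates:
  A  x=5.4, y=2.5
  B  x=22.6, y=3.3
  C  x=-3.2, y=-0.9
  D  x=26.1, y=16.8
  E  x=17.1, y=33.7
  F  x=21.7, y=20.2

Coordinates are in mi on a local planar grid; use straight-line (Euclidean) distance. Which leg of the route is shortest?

Leg distances:
A→B: 17.2 mi
B→C: 26.1 mi
C→D: 34.2 mi
D→E: 19.1 mi
E→F: 14.3 mi
The shortest leg is E–F at 14.3 mi.

E–F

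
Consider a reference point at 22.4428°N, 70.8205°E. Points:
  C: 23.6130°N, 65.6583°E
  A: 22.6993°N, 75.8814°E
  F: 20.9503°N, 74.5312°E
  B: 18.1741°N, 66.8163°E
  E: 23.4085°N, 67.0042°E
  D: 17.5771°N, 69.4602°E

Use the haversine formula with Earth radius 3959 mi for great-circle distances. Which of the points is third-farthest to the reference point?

C

Distance to each, sorted:
B: 392.8 mi
D: 347.6 mi
C: 338.1 mi
A: 323.4 mi
F: 259.6 mi
E: 251.9 mi
The third-farthest is C at 338.1 mi.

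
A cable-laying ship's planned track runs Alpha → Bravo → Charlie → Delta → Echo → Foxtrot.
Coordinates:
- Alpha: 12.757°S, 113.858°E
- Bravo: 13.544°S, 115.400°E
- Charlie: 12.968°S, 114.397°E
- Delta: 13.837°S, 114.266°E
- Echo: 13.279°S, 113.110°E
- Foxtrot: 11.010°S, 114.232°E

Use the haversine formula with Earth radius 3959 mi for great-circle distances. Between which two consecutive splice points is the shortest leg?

Leg distances:
Alpha→Bravo: 117.1 mi
Bravo→Charlie: 78.3 mi
Charlie→Delta: 60.7 mi
Delta→Echo: 86.7 mi
Echo→Foxtrot: 174.1 mi
The shortest leg is Charlie–Delta at 60.7 mi.

Charlie–Delta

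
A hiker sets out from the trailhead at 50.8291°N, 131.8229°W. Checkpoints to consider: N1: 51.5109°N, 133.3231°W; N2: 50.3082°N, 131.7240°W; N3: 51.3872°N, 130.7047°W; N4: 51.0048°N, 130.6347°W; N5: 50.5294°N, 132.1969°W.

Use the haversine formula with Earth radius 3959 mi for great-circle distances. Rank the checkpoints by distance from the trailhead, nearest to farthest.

Distances from the trailhead:
N5 50.5294°N, 132.1969°W: 26.4 mi
N2 50.3082°N, 131.7240°W: 36.3 mi
N4 51.0048°N, 130.6347°W: 53.2 mi
N3 51.3872°N, 130.7047°W: 62.0 mi
N1 51.5109°N, 133.3231°W: 80.3 mi

N5, N2, N4, N3, N1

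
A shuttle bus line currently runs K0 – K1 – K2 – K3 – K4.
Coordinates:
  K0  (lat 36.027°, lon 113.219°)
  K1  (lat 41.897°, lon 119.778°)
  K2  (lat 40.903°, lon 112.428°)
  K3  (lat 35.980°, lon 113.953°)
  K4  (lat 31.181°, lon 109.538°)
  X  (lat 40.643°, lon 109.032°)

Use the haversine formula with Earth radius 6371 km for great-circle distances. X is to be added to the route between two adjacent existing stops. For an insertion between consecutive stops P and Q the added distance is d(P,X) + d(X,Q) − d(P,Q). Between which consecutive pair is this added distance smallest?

between K2 and K3

Added distance for inserting X between each consecutive pair:
K0–K1: 673.9 km
K1–K2: 572.9 km
K2–K3: 397.1 km
K3–K4: 1053.9 km
Smallest added distance is 397.1 km, inserting between K2 and K3.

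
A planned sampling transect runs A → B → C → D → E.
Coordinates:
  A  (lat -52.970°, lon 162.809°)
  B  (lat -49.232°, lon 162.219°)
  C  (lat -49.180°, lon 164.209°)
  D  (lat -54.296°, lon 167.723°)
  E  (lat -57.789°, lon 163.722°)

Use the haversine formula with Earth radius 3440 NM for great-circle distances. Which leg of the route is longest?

Leg distances:
A→B: 225.5 NM
B→C: 78.1 NM
C→D: 333.7 NM
D→E: 248.9 NM
The longest leg is C–D at 333.7 NM.

C–D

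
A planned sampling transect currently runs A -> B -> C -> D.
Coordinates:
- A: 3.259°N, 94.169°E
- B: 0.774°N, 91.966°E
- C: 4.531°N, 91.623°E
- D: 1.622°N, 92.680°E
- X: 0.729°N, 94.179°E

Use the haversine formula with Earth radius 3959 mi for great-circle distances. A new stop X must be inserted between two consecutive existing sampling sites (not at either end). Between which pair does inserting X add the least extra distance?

between A and B

Added distance for inserting X between each consecutive pair:
A–B: 98.4 mi
B–C: 208.7 mi
C–D: 223.2 mi
Smallest added distance is 98.4 mi, inserting between A and B.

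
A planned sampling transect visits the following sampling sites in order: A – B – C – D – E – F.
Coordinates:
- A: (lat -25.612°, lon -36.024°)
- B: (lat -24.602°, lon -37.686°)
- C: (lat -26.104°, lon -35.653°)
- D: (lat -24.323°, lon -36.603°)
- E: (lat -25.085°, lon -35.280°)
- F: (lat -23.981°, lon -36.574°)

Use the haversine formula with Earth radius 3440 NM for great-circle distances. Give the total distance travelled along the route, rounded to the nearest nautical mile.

Leg distances:
A→B: 108.8 NM  (cumulative 108.8 NM)
B→C: 142.5 NM  (cumulative 251.3 NM)
C→D: 118.7 NM  (cumulative 370.0 NM)
D→E: 85.4 NM  (cumulative 455.5 NM)
E→F: 96.9 NM  (cumulative 552.4 NM)
Total route length ≈ 552 NM.

552 NM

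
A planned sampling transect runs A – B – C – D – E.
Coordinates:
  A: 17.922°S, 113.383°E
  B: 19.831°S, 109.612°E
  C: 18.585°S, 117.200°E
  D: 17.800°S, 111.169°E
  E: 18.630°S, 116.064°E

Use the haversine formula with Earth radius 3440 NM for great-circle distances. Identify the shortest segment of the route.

A–B

Leg distances:
A→B: 242.9 NM
B→C: 436.6 NM
C→D: 347.2 NM
D→E: 283.6 NM
The shortest leg is A–B at 242.9 NM.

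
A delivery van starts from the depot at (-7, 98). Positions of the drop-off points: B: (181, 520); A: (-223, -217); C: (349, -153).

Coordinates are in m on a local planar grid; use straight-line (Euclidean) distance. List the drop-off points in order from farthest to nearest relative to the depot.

Distance from the depot at (-7, 98) to each:
B (181, 520): 462.0 m
C (349, -153): 435.6 m
A (-223, -217): 381.9 m

B, C, A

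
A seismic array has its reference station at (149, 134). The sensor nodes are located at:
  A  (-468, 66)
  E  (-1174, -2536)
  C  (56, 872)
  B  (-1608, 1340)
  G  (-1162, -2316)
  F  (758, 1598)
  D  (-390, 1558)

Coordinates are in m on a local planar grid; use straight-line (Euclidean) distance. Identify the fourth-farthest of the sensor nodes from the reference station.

F

Distances from the reference station ((149, 134)):
E: 2979.8 m
G: 2778.7 m
B: 2131.1 m
F: 1585.6 m
D: 1522.6 m
C: 743.8 m
A: 620.7 m
The fourth-farthest is F at 1585.6 m.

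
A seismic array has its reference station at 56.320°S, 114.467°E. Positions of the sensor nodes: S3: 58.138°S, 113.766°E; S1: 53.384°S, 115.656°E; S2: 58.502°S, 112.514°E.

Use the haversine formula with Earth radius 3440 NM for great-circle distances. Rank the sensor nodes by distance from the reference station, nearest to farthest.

S3, S2, S1

Computing each great-circle distance from 56.320°S, 114.467°E:
S3 58.138°S, 113.766°E: 111.5 NM
S2 58.502°S, 112.514°E: 145.4 NM
S1 53.384°S, 115.656°E: 181.0 NM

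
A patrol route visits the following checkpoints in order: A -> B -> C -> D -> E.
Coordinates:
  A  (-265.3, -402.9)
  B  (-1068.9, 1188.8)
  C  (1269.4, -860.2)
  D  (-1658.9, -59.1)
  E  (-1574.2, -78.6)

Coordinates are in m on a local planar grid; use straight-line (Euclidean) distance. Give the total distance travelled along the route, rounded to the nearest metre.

Leg distances:
A→B: 1783.1 m  (cumulative 1783.1 m)
B→C: 3109.0 m  (cumulative 4892.1 m)
C→D: 3035.9 m  (cumulative 7928.0 m)
D→E: 86.9 m  (cumulative 8014.9 m)
Total route length ≈ 8015 m.

8015 m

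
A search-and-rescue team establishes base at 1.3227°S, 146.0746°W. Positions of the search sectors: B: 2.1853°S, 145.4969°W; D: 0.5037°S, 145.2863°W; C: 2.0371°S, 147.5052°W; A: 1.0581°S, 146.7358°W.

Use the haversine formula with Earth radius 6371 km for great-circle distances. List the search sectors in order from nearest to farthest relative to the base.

A, B, D, C

Distances from the base:
A 1.0581°S, 146.7358°W: 79.2 km
B 2.1853°S, 145.4969°W: 115.4 km
D 0.5037°S, 145.2863°W: 126.4 km
C 2.0371°S, 147.5052°W: 177.7 km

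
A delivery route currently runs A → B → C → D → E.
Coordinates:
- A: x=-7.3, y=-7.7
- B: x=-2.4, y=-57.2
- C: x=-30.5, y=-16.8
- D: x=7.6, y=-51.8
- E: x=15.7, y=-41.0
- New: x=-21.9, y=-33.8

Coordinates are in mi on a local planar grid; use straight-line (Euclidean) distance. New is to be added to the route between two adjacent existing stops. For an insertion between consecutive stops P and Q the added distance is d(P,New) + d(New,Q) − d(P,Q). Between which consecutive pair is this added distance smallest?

between B and C

Added distance for inserting New between each consecutive pair:
A–B: 10.6 mi
B–C: 0.3 mi
C–D: 1.9 mi
D–E: 59.3 mi
Smallest added distance is 0.3 mi, inserting between B and C.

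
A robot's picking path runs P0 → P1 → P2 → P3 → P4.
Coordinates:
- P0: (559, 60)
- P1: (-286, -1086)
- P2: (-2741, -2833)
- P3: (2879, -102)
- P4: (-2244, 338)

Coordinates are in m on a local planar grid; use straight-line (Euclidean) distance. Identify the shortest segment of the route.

Leg distances:
P0→P1: 1423.8 m
P1→P2: 3013.1 m
P2→P3: 6248.4 m
P3→P4: 5141.9 m
The shortest leg is P0–P1 at 1423.8 m.

P0–P1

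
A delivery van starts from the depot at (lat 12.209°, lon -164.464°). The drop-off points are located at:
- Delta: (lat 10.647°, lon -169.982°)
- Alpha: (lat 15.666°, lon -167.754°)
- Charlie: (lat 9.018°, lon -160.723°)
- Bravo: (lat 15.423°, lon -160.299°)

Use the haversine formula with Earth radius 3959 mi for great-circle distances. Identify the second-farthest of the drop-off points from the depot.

Bravo

Distance to each, sorted:
Delta: 389.0 mi
Bravo: 356.9 mi
Charlie: 336.4 mi
Alpha: 325.1 mi
The second-farthest is Bravo at 356.9 mi.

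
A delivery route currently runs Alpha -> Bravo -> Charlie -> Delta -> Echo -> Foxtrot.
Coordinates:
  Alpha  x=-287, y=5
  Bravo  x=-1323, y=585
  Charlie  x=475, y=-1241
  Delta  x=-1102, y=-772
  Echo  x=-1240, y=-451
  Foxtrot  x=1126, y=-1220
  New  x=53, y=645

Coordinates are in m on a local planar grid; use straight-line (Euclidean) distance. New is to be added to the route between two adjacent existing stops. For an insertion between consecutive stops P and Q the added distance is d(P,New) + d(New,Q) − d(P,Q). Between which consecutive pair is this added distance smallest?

between Bravo and Charlie

Added distance for inserting New between each consecutive pair:
Alpha–Bravo: 914.7 m
Bravo–Charlie: 747.3 m
Charlie–Delta: 2115.5 m
Delta–Echo: 3173.7 m
Echo–Foxtrot: 1358.8 m
Smallest added distance is 747.3 m, inserting between Bravo and Charlie.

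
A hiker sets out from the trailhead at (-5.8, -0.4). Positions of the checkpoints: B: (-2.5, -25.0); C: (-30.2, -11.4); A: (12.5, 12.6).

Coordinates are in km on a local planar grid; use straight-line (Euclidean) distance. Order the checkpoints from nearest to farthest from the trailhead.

Distance from the trailhead at (-5.8, -0.4) to each:
A (12.5, 12.6): 22.4 km
B (-2.5, -25.0): 24.8 km
C (-30.2, -11.4): 26.8 km

A, B, C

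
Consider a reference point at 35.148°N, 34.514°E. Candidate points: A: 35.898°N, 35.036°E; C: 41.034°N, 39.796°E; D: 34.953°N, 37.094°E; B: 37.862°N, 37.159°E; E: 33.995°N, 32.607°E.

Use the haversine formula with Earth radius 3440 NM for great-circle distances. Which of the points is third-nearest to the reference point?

Distances from the reference point (35.148°N, 34.514°E):
A: 51.8 NM
E: 117.0 NM
D: 127.3 NM
B: 207.0 NM
C: 432.4 NM
The third-nearest is D at 127.3 NM.

D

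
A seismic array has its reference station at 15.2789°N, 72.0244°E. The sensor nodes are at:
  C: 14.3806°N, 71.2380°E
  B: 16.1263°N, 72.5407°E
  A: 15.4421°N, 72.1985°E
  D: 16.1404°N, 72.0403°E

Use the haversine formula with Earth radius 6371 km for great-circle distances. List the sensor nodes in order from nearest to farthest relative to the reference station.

A, D, B, C

Distance from the reference station at 15.2789°N, 72.0244°E to each:
A 15.4421°N, 72.1985°E: 26.0 km
D 16.1404°N, 72.0403°E: 95.8 km
B 16.1263°N, 72.5407°E: 109.2 km
C 14.3806°N, 71.2380°E: 130.9 km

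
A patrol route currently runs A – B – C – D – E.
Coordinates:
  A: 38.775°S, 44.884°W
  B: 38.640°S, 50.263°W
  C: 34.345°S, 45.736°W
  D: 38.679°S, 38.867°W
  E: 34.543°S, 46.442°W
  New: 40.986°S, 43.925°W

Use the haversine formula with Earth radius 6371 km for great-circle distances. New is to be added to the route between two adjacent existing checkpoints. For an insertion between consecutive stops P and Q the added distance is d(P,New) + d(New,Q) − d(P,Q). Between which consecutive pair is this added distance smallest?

Added distance for inserting New between each consecutive pair:
A–B: 392.9 km
B–C: 730.3 km
C–D: 477.6 km
D–E: 434.7 km
Smallest added distance is 392.9 km, inserting between A and B.

between A and B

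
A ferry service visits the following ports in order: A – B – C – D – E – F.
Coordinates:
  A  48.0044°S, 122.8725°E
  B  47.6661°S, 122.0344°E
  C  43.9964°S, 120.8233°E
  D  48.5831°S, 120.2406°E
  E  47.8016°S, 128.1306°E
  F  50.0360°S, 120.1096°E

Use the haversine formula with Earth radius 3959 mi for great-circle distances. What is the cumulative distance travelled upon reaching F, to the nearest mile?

1386 mi

Leg distances:
A→B: 45.4 mi  (cumulative 45.4 mi)
B→C: 260.2 mi  (cumulative 305.5 mi)
C→D: 318.1 mi  (cumulative 623.7 mi)
D→E: 367.3 mi  (cumulative 990.9 mi)
E→F: 395.3 mi  (cumulative 1386.2 mi)
Cumulative distance at F ≈ 1386 mi.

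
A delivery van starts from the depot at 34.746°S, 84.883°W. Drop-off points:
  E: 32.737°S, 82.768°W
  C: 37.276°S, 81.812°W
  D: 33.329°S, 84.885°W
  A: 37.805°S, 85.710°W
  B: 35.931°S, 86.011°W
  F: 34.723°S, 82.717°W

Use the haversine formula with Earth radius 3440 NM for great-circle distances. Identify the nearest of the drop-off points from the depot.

D

Distances from the depot (34.746°S, 84.883°W):
D: 85.1 NM
B: 90.1 NM
F: 106.9 NM
E: 160.3 NM
A: 188.0 NM
C: 212.9 NM
The nearest is D at 85.1 NM.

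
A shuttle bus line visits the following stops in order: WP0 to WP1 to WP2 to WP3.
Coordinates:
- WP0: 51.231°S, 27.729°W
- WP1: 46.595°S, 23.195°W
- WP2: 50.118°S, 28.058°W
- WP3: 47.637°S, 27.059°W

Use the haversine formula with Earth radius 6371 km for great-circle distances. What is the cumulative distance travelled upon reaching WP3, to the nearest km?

Leg distances:
WP0→WP1: 612.5 km  (cumulative 612.5 km)
WP1→WP2: 531.3 km  (cumulative 1143.9 km)
WP2→WP3: 285.4 km  (cumulative 1429.3 km)
Cumulative distance at WP3 ≈ 1429 km.

1429 km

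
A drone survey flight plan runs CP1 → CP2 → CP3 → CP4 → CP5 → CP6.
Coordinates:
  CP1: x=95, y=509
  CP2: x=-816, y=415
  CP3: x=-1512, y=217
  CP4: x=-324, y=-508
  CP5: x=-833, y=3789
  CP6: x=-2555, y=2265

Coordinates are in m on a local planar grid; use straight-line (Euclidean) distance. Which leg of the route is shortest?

Leg distances:
CP1→CP2: 915.8 m
CP2→CP3: 723.6 m
CP3→CP4: 1391.8 m
CP4→CP5: 4327.0 m
CP5→CP6: 2299.5 m
The shortest leg is CP2–CP3 at 723.6 m.

CP2–CP3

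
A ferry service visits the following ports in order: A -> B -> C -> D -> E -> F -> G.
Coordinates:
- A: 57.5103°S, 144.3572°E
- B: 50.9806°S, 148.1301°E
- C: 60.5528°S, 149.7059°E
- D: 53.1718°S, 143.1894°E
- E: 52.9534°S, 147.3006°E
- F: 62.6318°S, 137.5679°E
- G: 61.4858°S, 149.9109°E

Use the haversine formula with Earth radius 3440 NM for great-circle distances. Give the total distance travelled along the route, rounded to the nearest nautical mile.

Leg distances:
A→B: 413.6 NM  (cumulative 413.6 NM)
B→C: 577.1 NM  (cumulative 990.7 NM)
C→D: 491.5 NM  (cumulative 1482.3 NM)
D→E: 148.9 NM  (cumulative 1631.1 NM)
E→F: 657.7 NM  (cumulative 2288.8 NM)
F→G: 353.4 NM  (cumulative 2642.2 NM)
Total route length ≈ 2642 NM.

2642 NM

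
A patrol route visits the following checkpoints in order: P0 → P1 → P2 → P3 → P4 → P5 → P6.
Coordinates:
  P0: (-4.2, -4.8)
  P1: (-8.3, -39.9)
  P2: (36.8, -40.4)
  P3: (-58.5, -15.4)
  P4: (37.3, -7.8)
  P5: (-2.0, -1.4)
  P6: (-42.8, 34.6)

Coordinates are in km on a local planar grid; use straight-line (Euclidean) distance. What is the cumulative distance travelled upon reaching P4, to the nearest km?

275 km

Leg distances:
P0→P1: 35.3 km  (cumulative 35.3 km)
P1→P2: 45.1 km  (cumulative 80.4 km)
P2→P3: 98.5 km  (cumulative 179.0 km)
P3→P4: 96.1 km  (cumulative 275.1 km)
Cumulative distance at P4 ≈ 275 km.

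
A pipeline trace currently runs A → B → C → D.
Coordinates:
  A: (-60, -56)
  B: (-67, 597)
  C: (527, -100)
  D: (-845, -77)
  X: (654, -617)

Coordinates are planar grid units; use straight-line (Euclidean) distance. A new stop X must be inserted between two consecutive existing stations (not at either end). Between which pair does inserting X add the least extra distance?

Added distance for inserting X between each consecutive pair:
A–B: 1667.0
B–C: 1028.6
C–D: 753.5
Smallest added distance is 753.5, inserting between C and D.

between C and D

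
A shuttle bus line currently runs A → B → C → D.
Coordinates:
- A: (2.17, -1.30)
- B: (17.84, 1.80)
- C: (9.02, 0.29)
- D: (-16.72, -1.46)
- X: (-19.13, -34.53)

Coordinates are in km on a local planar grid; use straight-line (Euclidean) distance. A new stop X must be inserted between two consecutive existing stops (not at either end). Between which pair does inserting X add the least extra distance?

Added distance for inserting X between each consecutive pair:
A–B: 75.3 km
B–C: 87.7 km
C–D: 52.1 km
Smallest added distance is 52.1 km, inserting between C and D.

between C and D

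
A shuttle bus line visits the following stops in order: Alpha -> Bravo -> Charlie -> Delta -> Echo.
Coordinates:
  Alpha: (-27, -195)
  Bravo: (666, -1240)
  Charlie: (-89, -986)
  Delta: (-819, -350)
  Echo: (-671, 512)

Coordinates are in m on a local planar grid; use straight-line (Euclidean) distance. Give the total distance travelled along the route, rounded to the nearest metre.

3893 m

Leg distances:
Alpha→Bravo: 1253.9 m  (cumulative 1253.9 m)
Bravo→Charlie: 796.6 m  (cumulative 2050.5 m)
Charlie→Delta: 968.2 m  (cumulative 3018.7 m)
Delta→Echo: 874.6 m  (cumulative 3893.3 m)
Total route length ≈ 3893 m.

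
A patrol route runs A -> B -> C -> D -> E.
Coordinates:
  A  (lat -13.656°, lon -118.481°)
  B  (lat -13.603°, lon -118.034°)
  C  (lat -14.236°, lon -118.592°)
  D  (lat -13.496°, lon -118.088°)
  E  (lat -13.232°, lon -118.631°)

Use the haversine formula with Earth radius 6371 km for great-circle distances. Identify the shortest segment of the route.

A–B

Leg distances:
A→B: 48.7 km
B→C: 92.6 km
C→D: 98.6 km
D→E: 65.7 km
The shortest leg is A–B at 48.7 km.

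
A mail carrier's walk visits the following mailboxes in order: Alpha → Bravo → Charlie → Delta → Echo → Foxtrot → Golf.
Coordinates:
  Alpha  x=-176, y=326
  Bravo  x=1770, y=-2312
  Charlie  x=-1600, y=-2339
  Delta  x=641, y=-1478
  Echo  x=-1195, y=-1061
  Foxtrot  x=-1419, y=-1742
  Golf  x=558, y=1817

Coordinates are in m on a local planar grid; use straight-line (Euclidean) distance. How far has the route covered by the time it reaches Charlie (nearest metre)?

6648 m

Leg distances:
Alpha→Bravo: 3278.1 m  (cumulative 3278.1 m)
Bravo→Charlie: 3370.1 m  (cumulative 6648.2 m)
Cumulative distance at Charlie ≈ 6648 m.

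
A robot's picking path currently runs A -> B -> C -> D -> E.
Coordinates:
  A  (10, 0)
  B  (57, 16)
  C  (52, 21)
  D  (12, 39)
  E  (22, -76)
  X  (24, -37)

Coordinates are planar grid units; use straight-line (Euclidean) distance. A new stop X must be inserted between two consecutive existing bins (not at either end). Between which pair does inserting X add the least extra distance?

between D and E

Added distance for inserting X between each consecutive pair:
A–B: 52.3
B–C: 119.8
C–D: 97.5
D–E: 0.6
Smallest added distance is 0.6, inserting between D and E.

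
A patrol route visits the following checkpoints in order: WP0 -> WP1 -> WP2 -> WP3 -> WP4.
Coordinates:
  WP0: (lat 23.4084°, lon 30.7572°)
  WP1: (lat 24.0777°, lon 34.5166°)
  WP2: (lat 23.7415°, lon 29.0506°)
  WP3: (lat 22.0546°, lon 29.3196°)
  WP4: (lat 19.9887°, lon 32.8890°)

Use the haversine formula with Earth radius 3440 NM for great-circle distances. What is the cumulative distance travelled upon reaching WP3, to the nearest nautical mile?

614 NM

Leg distances:
WP0→WP1: 210.5 NM  (cumulative 210.5 NM)
WP1→WP2: 300.7 NM  (cumulative 511.1 NM)
WP2→WP3: 102.4 NM  (cumulative 613.5 NM)
Cumulative distance at WP3 ≈ 614 NM.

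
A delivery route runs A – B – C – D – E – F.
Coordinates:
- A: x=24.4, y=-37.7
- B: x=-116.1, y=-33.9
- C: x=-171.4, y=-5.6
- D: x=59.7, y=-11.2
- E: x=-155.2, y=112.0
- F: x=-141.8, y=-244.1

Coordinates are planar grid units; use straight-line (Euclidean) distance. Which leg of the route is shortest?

B–C

Leg distances:
A→B: 140.6
B→C: 62.1
C→D: 231.2
D→E: 247.7
E→F: 356.4
The shortest leg is B–C at 62.1.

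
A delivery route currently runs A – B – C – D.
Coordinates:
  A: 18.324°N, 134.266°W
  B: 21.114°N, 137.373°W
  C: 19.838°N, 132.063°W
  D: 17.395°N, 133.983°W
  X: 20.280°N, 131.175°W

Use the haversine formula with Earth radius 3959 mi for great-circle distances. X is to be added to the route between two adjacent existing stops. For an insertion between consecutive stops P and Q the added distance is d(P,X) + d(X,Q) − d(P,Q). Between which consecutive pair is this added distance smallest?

Added distance for inserting X between each consecutive pair:
A–B: 368.1 mi
B–C: 115.1 mi
C–D: 125.8 mi
Smallest added distance is 115.1 mi, inserting between B and C.

between B and C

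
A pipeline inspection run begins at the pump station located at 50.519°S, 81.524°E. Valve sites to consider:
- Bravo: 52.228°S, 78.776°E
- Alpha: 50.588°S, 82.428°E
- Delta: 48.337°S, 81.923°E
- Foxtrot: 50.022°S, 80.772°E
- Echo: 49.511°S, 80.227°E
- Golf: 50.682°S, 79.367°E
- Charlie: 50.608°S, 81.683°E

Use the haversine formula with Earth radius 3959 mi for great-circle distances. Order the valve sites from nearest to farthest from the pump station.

Charlie, Alpha, Foxtrot, Echo, Golf, Delta, Bravo

Distance from the pump station at 50.519°S, 81.524°E to each:
Charlie 50.608°S, 81.683°E: 9.3 mi
Alpha 50.588°S, 82.428°E: 40.0 mi
Foxtrot 50.022°S, 80.772°E: 47.8 mi
Echo 49.511°S, 80.227°E: 90.4 mi
Golf 50.682°S, 79.367°E: 95.3 mi
Delta 48.337°S, 81.923°E: 151.8 mi
Bravo 52.228°S, 78.776°E: 167.3 mi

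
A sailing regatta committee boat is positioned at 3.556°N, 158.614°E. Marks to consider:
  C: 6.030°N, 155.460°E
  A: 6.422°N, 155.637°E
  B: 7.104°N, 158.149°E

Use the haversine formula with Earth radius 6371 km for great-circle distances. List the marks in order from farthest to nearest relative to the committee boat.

Distances from the committee boat:
A 6.422°N, 155.637°E: 458.6 km
C 6.030°N, 155.460°E: 444.7 km
B 7.104°N, 158.149°E: 397.9 km

A, C, B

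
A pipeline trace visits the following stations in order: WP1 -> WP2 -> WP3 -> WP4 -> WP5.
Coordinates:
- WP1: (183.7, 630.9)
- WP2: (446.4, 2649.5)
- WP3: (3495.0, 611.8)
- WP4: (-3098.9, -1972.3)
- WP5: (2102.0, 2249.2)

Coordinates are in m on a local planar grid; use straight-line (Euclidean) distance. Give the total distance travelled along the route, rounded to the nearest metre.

19483 m

Leg distances:
WP1→WP2: 2035.6 m  (cumulative 2035.6 m)
WP2→WP3: 3666.9 m  (cumulative 5702.5 m)
WP3→WP4: 7082.2 m  (cumulative 12784.7 m)
WP4→WP5: 6698.5 m  (cumulative 19483.2 m)
Total route length ≈ 19483 m.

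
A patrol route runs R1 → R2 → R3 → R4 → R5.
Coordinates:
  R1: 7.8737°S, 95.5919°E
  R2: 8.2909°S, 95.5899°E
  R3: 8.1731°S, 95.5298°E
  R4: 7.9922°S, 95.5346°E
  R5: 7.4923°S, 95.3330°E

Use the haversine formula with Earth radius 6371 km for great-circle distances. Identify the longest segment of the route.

Leg distances:
R1→R2: 46.4 km
R2→R3: 14.7 km
R3→R4: 20.1 km
R4→R5: 59.9 km
The longest leg is R4–R5 at 59.9 km.

R4–R5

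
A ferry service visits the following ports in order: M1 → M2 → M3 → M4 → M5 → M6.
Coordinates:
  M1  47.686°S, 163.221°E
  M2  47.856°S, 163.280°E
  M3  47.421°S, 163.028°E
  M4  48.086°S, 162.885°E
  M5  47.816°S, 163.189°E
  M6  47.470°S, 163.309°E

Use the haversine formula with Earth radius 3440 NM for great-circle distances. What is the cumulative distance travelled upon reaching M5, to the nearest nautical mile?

Leg distances:
M1→M2: 10.5 NM  (cumulative 10.5 NM)
M2→M3: 28.0 NM  (cumulative 38.5 NM)
M3→M4: 40.3 NM  (cumulative 78.9 NM)
M4→M5: 20.3 NM  (cumulative 99.2 NM)
Cumulative distance at M5 ≈ 99 NM.

99 NM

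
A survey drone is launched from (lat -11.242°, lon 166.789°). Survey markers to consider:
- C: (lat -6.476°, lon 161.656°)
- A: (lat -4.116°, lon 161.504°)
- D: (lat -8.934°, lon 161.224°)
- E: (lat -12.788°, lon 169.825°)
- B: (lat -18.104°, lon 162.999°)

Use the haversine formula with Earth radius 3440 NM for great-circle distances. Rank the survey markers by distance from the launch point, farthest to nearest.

A, B, C, D, E

Computing each great-circle distance from (lat -11.242°, lon 166.789°):
A (lat -4.116°, lon 161.504°): 530.8 NM
B (lat -18.104°, lon 162.999°): 467.0 NM
C (lat -6.476°, lon 161.656°): 417.8 NM
D (lat -8.934°, lon 161.224°): 356.9 NM
E (lat -12.788°, lon 169.825°): 201.0 NM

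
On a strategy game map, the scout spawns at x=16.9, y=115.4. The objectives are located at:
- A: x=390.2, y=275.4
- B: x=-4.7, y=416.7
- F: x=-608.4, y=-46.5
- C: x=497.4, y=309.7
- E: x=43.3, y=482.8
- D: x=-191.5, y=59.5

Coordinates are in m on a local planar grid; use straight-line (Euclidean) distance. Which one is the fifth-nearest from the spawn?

Distance to each, sorted:
D: 215.8 m
B: 302.1 m
E: 368.3 m
A: 406.1 m
C: 518.3 m
F: 645.9 m
The fifth-nearest is C at 518.3 m.

C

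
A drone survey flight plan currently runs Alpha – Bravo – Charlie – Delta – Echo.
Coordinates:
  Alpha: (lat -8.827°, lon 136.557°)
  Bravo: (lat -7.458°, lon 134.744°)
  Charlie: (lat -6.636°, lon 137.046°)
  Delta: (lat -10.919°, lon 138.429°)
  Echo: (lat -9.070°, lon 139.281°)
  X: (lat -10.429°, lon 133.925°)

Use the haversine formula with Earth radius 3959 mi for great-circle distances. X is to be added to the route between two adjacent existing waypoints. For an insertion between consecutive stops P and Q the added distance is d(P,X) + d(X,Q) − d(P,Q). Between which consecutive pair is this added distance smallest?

Added distance for inserting X between each consecutive pair:
Alpha–Bravo: 267.5 mi
Bravo–Charlie: 382.9 mi
Charlie–Delta: 334.9 mi
Delta–Echo: 544.0 mi
Smallest added distance is 267.5 mi, inserting between Alpha and Bravo.

between Alpha and Bravo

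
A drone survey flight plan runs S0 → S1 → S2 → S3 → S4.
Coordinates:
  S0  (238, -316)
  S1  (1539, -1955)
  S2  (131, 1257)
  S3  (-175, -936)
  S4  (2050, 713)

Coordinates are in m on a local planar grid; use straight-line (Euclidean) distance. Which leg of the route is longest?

Leg distances:
S0→S1: 2092.6 m
S1→S2: 3507.1 m
S2→S3: 2214.2 m
S3→S4: 2769.4 m
The longest leg is S1–S2 at 3507.1 m.

S1–S2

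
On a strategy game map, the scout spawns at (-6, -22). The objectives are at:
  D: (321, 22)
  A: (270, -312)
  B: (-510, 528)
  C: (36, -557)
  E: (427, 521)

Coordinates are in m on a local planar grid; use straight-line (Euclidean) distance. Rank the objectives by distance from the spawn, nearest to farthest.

Distance from the spawn at (-6, -22) to each:
D (321, 22): 329.9 m
A (270, -312): 400.3 m
C (36, -557): 536.6 m
E (427, 521): 694.5 m
B (-510, 528): 746.0 m

D, A, C, E, B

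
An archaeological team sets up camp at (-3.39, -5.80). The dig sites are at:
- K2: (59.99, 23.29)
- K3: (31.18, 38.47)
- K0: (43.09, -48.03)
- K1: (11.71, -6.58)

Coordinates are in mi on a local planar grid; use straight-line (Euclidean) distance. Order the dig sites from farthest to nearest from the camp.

K2, K0, K3, K1

Computing each straight-line distance from (-3.39, -5.80):
K2 (59.99, 23.29): 69.7 mi
K0 (43.09, -48.03): 62.8 mi
K3 (31.18, 38.47): 56.2 mi
K1 (11.71, -6.58): 15.1 mi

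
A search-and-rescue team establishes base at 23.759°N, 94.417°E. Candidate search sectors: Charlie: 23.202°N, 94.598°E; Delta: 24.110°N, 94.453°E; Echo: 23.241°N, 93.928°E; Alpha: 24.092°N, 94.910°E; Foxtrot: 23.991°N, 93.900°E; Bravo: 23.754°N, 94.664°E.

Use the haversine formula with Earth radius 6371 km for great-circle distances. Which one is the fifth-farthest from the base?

Delta

Distances from the base (23.759°N, 94.417°E):
Echo: 76.2 km
Charlie: 64.6 km
Alpha: 62.3 km
Foxtrot: 58.6 km
Delta: 39.2 km
Bravo: 25.1 km
The fifth-farthest is Delta at 39.2 km.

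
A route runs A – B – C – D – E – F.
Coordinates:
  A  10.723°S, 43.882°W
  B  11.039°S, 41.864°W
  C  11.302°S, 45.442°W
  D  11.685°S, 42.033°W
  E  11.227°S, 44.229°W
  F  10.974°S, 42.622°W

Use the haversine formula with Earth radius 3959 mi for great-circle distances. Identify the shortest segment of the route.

Leg distances:
A→B: 138.7 mi
B→C: 243.2 mi
C→D: 232.3 mi
D→E: 152.0 mi
E→F: 110.4 mi
The shortest leg is E–F at 110.4 mi.

E–F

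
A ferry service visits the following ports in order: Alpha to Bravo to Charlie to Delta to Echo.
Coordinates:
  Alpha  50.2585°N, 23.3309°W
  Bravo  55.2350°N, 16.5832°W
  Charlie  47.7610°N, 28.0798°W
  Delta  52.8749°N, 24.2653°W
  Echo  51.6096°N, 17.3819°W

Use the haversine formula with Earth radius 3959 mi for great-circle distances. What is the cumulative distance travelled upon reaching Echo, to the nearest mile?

1853 mi

Leg distances:
Alpha→Bravo: 444.4 mi  (cumulative 444.4 mi)
Bravo→Charlie: 713.3 mi  (cumulative 1157.7 mi)
Charlie→Delta: 391.3 mi  (cumulative 1549.0 mi)
Delta→Echo: 303.9 mi  (cumulative 1852.9 mi)
Cumulative distance at Echo ≈ 1853 mi.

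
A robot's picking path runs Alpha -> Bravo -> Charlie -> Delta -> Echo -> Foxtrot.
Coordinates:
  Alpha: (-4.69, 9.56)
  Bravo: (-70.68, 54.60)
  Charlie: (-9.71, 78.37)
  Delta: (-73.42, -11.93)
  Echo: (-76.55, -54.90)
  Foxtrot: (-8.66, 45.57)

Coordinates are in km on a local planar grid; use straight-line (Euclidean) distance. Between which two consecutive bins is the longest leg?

Echo–Foxtrot

Leg distances:
Alpha→Bravo: 79.9 km
Bravo→Charlie: 65.4 km
Charlie→Delta: 110.5 km
Delta→Echo: 43.1 km
Echo→Foxtrot: 121.3 km
The longest leg is Echo–Foxtrot at 121.3 km.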